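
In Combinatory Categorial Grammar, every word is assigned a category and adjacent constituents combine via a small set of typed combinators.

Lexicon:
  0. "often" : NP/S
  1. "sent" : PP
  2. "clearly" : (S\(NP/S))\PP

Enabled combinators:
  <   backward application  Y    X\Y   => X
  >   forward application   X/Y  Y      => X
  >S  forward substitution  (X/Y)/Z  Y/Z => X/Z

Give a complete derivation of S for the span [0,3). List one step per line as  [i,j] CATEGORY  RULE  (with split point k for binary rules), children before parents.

[0,3] S   <
  [0,1] "often" : NP/S
  [1,3] S\(NP/S)   <
    [1,2] "sent" : PP
    [2,3] "clearly" : (S\(NP/S))\PP

[0,1] NP/S  lex  "often"
[1,2] PP  lex  "sent"
[2,3] (S\(NP/S))\PP  lex  "clearly"
[1,3] S\(NP/S)  <  k=2
[0,3] S  <  k=1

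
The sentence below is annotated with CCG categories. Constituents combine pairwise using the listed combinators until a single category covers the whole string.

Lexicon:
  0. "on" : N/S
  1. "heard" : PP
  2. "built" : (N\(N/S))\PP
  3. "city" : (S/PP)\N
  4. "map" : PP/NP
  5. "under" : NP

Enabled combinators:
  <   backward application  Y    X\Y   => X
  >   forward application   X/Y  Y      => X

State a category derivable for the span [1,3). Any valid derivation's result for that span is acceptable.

[0,6] S   >
  [0,4] S/PP   <
    [0,3] N   <
      [0,1] "on" : N/S
      [1,3] N\(N/S)   <
        [1,2] "heard" : PP
        [2,3] "built" : (N\(N/S))\PP
    [3,4] "city" : (S/PP)\N
  [4,6] PP   >
    [4,5] "map" : PP/NP
    [5,6] "under" : NP

N\(N/S)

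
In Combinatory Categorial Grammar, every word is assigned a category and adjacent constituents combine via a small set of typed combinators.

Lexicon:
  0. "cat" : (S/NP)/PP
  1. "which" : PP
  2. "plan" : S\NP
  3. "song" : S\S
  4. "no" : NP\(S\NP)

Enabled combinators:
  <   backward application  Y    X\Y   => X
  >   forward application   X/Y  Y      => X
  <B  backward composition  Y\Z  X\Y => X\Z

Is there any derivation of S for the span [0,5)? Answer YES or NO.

YES

[0,5] S   >
  [0,2] S/NP   >
    [0,1] "cat" : (S/NP)/PP
    [1,2] "which" : PP
  [2,5] NP   <
    [2,4] S\NP   <B
      [2,3] "plan" : S\NP
      [3,4] "song" : S\S
    [4,5] "no" : NP\(S\NP)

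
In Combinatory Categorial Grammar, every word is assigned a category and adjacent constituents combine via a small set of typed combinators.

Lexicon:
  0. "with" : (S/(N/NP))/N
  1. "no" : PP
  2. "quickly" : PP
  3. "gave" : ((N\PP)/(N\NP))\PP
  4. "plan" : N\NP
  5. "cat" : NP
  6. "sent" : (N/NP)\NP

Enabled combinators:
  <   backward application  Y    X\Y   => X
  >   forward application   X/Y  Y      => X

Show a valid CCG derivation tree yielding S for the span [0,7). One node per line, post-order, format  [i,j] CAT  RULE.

[0,1] (S/(N/NP))/N  lex  "with"
[1,2] PP  lex  "no"
[2,3] PP  lex  "quickly"
[3,4] ((N\PP)/(N\NP))\PP  lex  "gave"
[2,4] (N\PP)/(N\NP)  <  k=3
[4,5] N\NP  lex  "plan"
[2,5] N\PP  >  k=4
[1,5] N  <  k=2
[0,5] S/(N/NP)  >  k=1
[5,6] NP  lex  "cat"
[6,7] (N/NP)\NP  lex  "sent"
[5,7] N/NP  <  k=6
[0,7] S  >  k=5

[0,7] S   >
  [0,5] S/(N/NP)   >
    [0,1] "with" : (S/(N/NP))/N
    [1,5] N   <
      [1,2] "no" : PP
      [2,5] N\PP   >
        [2,4] (N\PP)/(N\NP)   <
          [2,3] "quickly" : PP
          [3,4] "gave" : ((N\PP)/(N\NP))\PP
        [4,5] "plan" : N\NP
  [5,7] N/NP   <
    [5,6] "cat" : NP
    [6,7] "sent" : (N/NP)\NP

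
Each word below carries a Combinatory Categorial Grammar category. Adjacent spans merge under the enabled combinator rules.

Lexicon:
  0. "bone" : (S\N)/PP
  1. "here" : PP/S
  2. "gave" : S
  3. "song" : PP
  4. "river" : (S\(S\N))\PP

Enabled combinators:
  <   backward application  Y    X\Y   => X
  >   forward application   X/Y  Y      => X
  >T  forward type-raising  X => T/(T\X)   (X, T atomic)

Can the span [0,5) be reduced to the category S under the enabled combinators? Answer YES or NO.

[0,5] S   <
  [0,3] S\N   >
    [0,1] "bone" : (S\N)/PP
    [1,3] PP   >
      [1,2] "here" : PP/S
      [2,3] "gave" : S
  [3,5] S\(S\N)   <
    [3,4] "song" : PP
    [4,5] "river" : (S\(S\N))\PP

YES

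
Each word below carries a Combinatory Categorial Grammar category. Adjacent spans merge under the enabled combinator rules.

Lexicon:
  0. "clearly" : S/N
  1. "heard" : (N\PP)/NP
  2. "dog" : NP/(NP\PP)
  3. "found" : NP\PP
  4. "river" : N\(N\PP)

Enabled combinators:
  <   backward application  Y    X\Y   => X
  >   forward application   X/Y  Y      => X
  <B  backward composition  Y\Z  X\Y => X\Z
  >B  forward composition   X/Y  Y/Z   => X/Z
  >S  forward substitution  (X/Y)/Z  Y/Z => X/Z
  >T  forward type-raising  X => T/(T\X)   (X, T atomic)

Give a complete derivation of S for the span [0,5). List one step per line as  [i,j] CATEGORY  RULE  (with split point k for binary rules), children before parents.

[0,1] S/N  lex  "clearly"
[1,2] (N\PP)/NP  lex  "heard"
[2,3] NP/(NP\PP)  lex  "dog"
[3,4] NP\PP  lex  "found"
[2,4] NP  >  k=3
[1,4] N\PP  >  k=2
[4,5] N\(N\PP)  lex  "river"
[1,5] N  <  k=4
[0,5] S  >  k=1

[0,5] S   >
  [0,1] "clearly" : S/N
  [1,5] N   <
    [1,4] N\PP   >
      [1,2] "heard" : (N\PP)/NP
      [2,4] NP   >
        [2,3] "dog" : NP/(NP\PP)
        [3,4] "found" : NP\PP
    [4,5] "river" : N\(N\PP)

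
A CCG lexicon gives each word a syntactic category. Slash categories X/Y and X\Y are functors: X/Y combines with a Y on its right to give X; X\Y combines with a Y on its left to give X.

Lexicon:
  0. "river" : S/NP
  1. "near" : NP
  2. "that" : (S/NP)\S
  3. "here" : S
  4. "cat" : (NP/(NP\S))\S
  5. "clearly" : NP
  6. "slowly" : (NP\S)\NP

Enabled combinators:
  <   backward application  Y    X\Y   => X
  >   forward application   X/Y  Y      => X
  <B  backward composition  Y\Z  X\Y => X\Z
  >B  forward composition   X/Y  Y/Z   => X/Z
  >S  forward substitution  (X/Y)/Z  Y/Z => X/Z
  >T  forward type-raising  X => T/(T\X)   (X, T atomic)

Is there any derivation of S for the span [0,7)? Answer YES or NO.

YES

[0,7] S   >
  [0,3] S/NP   <
    [0,2] S   >
      [0,1] "river" : S/NP
      [1,2] "near" : NP
    [2,3] "that" : (S/NP)\S
  [3,7] NP   >
    [3,5] NP/(NP\S)   <
      [3,4] "here" : S
      [4,5] "cat" : (NP/(NP\S))\S
    [5,7] NP\S   <
      [5,6] "clearly" : NP
      [6,7] "slowly" : (NP\S)\NP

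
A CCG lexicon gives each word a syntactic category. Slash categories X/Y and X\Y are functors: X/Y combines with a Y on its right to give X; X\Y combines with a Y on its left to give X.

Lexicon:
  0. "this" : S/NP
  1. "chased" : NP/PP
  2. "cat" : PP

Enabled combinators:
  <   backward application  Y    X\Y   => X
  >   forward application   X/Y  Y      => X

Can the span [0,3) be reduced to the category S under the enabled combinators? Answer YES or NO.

YES

[0,3] S   >
  [0,1] "this" : S/NP
  [1,3] NP   >
    [1,2] "chased" : NP/PP
    [2,3] "cat" : PP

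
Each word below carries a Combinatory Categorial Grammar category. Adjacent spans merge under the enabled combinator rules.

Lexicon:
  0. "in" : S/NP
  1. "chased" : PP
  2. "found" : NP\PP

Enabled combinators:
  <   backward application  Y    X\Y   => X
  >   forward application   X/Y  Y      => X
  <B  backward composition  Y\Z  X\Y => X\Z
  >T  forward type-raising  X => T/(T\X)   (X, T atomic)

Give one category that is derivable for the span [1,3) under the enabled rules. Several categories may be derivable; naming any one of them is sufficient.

[0,3] S   >
  [0,1] "in" : S/NP
  [1,3] NP   >
    [1,2] NP/(NP\PP)   >T
      [1,2] "chased" : PP
    [2,3] "found" : NP\PP

NP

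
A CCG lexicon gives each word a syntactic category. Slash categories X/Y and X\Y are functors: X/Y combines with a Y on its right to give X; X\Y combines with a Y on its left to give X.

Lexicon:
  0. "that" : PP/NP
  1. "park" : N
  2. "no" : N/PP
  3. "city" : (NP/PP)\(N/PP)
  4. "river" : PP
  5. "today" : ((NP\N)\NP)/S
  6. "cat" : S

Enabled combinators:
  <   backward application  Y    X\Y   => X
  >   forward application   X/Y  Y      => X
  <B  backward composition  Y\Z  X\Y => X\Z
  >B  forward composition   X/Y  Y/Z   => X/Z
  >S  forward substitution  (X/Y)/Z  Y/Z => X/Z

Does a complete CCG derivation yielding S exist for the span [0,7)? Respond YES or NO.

NO

PP/NP N N/PP (NP/PP)\(N/PP) PP ((NP\N)\NP)/S S
CKY chart[0,7] = {PP}; S ∉ chart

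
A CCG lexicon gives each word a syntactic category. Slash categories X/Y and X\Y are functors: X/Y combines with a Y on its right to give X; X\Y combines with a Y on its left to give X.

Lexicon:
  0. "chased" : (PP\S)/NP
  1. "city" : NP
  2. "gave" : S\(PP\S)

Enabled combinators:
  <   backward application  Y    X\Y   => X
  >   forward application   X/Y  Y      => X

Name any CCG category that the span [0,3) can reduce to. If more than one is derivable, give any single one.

S

[0,3] S   <
  [0,2] PP\S   >
    [0,1] "chased" : (PP\S)/NP
    [1,2] "city" : NP
  [2,3] "gave" : S\(PP\S)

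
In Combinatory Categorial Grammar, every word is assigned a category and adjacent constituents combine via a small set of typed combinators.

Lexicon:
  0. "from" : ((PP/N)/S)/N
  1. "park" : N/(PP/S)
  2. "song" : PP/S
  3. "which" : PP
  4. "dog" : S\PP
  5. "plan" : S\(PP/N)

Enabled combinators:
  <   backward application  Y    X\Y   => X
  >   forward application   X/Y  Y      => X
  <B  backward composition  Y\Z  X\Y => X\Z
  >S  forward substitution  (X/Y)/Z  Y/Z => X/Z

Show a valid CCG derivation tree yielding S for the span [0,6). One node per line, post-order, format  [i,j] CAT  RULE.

[0,6] S   <
  [0,5] PP/N   >
    [0,3] (PP/N)/S   >
      [0,1] "from" : ((PP/N)/S)/N
      [1,3] N   >
        [1,2] "park" : N/(PP/S)
        [2,3] "song" : PP/S
    [3,5] S   <
      [3,4] "which" : PP
      [4,5] "dog" : S\PP
  [5,6] "plan" : S\(PP/N)

[0,1] ((PP/N)/S)/N  lex  "from"
[1,2] N/(PP/S)  lex  "park"
[2,3] PP/S  lex  "song"
[1,3] N  >  k=2
[0,3] (PP/N)/S  >  k=1
[3,4] PP  lex  "which"
[4,5] S\PP  lex  "dog"
[3,5] S  <  k=4
[0,5] PP/N  >  k=3
[5,6] S\(PP/N)  lex  "plan"
[0,6] S  <  k=5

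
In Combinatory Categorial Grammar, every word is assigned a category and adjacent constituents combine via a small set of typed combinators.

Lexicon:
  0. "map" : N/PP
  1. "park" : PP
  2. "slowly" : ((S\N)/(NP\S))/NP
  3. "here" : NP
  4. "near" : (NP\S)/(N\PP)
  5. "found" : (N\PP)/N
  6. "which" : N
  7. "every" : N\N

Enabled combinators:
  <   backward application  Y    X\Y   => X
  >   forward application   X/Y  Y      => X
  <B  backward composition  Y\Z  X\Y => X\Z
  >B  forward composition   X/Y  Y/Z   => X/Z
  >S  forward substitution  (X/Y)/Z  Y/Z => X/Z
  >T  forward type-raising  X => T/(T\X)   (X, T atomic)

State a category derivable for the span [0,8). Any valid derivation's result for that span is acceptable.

[0,8] S   <
  [0,2] N   >
    [0,1] "map" : N/PP
    [1,2] "park" : PP
  [2,8] S\N   >
    [2,4] (S\N)/(NP\S)   >
      [2,3] "slowly" : ((S\N)/(NP\S))/NP
      [3,4] "here" : NP
    [4,8] NP\S   >
      [4,5] "near" : (NP\S)/(N\PP)
      [5,8] N\PP   <B
        [5,7] N\PP   >
          [5,6] "found" : (N\PP)/N
          [6,7] "which" : N
        [7,8] "every" : N\N

S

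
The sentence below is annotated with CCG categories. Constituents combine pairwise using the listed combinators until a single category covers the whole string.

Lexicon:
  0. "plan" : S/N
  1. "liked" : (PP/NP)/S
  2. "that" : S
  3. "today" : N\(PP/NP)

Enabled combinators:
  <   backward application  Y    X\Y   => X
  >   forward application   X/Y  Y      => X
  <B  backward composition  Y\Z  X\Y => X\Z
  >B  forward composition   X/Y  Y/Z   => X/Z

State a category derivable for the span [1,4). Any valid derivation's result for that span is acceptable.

N

[0,4] S   >
  [0,1] "plan" : S/N
  [1,4] N   <
    [1,3] PP/NP   >
      [1,2] "liked" : (PP/NP)/S
      [2,3] "that" : S
    [3,4] "today" : N\(PP/NP)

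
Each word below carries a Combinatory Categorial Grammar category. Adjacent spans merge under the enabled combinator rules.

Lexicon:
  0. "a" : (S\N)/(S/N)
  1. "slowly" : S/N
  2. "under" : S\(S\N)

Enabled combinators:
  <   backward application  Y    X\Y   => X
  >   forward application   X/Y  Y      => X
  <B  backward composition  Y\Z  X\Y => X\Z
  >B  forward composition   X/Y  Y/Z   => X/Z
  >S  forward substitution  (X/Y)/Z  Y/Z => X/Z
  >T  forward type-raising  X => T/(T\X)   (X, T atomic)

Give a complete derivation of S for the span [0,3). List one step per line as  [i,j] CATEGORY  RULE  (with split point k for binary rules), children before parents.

[0,3] S   <
  [0,2] S\N   >
    [0,1] "a" : (S\N)/(S/N)
    [1,2] "slowly" : S/N
  [2,3] "under" : S\(S\N)

[0,1] (S\N)/(S/N)  lex  "a"
[1,2] S/N  lex  "slowly"
[0,2] S\N  >  k=1
[2,3] S\(S\N)  lex  "under"
[0,3] S  <  k=2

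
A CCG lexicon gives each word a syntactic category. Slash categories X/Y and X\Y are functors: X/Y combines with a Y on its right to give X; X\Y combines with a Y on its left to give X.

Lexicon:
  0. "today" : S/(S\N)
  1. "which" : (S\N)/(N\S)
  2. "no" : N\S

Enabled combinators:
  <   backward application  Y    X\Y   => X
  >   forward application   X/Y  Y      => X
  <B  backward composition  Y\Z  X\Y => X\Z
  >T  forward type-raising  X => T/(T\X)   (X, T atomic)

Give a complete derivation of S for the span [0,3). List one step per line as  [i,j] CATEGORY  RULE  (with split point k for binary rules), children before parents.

[0,3] S   >
  [0,1] "today" : S/(S\N)
  [1,3] S\N   >
    [1,2] "which" : (S\N)/(N\S)
    [2,3] "no" : N\S

[0,1] S/(S\N)  lex  "today"
[1,2] (S\N)/(N\S)  lex  "which"
[2,3] N\S  lex  "no"
[1,3] S\N  >  k=2
[0,3] S  >  k=1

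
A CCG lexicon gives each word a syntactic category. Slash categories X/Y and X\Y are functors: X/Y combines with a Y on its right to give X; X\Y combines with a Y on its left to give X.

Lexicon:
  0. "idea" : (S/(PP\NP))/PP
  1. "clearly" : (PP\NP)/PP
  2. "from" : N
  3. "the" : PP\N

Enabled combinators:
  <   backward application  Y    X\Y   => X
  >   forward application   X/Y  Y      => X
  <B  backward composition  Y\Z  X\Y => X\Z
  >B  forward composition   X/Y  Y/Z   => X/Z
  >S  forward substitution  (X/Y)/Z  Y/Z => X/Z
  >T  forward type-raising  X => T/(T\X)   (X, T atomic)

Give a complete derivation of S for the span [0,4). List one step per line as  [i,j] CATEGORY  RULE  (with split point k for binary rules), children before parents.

[0,4] S   >
  [0,2] S/PP   >S
    [0,1] "idea" : (S/(PP\NP))/PP
    [1,2] "clearly" : (PP\NP)/PP
  [2,4] PP   <
    [2,3] "from" : N
    [3,4] "the" : PP\N

[0,1] (S/(PP\NP))/PP  lex  "idea"
[1,2] (PP\NP)/PP  lex  "clearly"
[0,2] S/PP  >S  k=1
[2,3] N  lex  "from"
[3,4] PP\N  lex  "the"
[2,4] PP  <  k=3
[0,4] S  >  k=2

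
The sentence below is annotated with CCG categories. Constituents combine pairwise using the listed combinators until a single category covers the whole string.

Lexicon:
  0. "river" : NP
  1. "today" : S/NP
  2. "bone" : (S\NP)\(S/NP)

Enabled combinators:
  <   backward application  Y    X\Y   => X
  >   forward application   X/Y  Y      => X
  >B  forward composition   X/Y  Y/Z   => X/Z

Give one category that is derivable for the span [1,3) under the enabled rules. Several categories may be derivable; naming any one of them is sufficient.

[0,3] S   <
  [0,1] "river" : NP
  [1,3] S\NP   <
    [1,2] "today" : S/NP
    [2,3] "bone" : (S\NP)\(S/NP)

S\NP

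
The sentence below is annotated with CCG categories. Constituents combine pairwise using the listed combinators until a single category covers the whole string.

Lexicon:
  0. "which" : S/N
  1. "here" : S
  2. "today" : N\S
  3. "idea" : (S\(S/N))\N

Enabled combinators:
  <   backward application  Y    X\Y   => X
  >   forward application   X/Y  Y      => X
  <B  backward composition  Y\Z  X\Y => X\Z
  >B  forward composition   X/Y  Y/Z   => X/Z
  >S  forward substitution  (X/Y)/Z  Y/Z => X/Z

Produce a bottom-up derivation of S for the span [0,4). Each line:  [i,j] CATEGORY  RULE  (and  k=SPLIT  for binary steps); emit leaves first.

[0,1] S/N  lex  "which"
[1,2] S  lex  "here"
[2,3] N\S  lex  "today"
[1,3] N  <  k=2
[3,4] (S\(S/N))\N  lex  "idea"
[1,4] S\(S/N)  <  k=3
[0,4] S  <  k=1

[0,4] S   <
  [0,1] "which" : S/N
  [1,4] S\(S/N)   <
    [1,3] N   <
      [1,2] "here" : S
      [2,3] "today" : N\S
    [3,4] "idea" : (S\(S/N))\N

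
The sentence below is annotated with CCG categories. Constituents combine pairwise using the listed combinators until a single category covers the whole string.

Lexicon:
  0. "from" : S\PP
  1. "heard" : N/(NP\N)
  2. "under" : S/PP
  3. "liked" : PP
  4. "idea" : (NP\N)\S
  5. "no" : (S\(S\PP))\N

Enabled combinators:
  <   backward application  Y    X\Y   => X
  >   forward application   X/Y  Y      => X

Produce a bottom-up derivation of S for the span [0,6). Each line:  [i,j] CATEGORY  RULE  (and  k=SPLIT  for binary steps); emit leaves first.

[0,6] S   <
  [0,1] "from" : S\PP
  [1,6] S\(S\PP)   <
    [1,5] N   >
      [1,2] "heard" : N/(NP\N)
      [2,5] NP\N   <
        [2,4] S   >
          [2,3] "under" : S/PP
          [3,4] "liked" : PP
        [4,5] "idea" : (NP\N)\S
    [5,6] "no" : (S\(S\PP))\N

[0,1] S\PP  lex  "from"
[1,2] N/(NP\N)  lex  "heard"
[2,3] S/PP  lex  "under"
[3,4] PP  lex  "liked"
[2,4] S  >  k=3
[4,5] (NP\N)\S  lex  "idea"
[2,5] NP\N  <  k=4
[1,5] N  >  k=2
[5,6] (S\(S\PP))\N  lex  "no"
[1,6] S\(S\PP)  <  k=5
[0,6] S  <  k=1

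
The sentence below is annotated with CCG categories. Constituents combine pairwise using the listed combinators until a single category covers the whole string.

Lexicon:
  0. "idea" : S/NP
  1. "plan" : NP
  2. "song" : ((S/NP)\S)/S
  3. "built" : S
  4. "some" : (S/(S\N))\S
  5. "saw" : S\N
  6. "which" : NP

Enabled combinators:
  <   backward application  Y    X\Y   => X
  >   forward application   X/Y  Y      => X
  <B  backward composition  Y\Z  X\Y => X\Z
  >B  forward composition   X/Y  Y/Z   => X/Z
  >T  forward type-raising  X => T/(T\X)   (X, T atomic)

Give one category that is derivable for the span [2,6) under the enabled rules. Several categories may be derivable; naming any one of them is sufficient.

[0,7] S   >
  [0,6] S/NP   <
    [0,2] S   >
      [0,1] "idea" : S/NP
      [1,2] "plan" : NP
    [2,6] (S/NP)\S   >
      [2,3] "song" : ((S/NP)\S)/S
      [3,6] S   >
        [3,5] S/(S\N)   <
          [3,4] "built" : S
          [4,5] "some" : (S/(S\N))\S
        [5,6] "saw" : S\N
  [6,7] "which" : NP

(S/NP)\S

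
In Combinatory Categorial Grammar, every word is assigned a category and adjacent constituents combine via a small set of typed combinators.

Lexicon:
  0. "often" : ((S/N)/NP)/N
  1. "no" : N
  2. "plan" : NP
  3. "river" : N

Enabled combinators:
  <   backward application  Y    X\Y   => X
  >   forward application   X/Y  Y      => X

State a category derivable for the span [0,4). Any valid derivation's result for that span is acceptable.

[0,4] S   >
  [0,3] S/N   >
    [0,2] (S/N)/NP   >
      [0,1] "often" : ((S/N)/NP)/N
      [1,2] "no" : N
    [2,3] "plan" : NP
  [3,4] "river" : N

S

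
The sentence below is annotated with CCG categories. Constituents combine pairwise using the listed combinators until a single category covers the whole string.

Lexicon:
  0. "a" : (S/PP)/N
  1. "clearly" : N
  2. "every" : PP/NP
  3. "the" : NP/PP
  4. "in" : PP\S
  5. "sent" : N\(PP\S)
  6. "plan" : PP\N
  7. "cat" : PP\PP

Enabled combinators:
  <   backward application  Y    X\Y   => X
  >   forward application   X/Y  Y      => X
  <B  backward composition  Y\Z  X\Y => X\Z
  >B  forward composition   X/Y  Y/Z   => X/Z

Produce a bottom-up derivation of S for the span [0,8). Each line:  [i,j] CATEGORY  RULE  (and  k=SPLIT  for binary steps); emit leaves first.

[0,1] (S/PP)/N  lex  "a"
[1,2] N  lex  "clearly"
[0,2] S/PP  >  k=1
[2,3] PP/NP  lex  "every"
[3,4] NP/PP  lex  "the"
[2,4] PP/PP  >B  k=3
[0,4] S/PP  >B  k=2
[4,5] PP\S  lex  "in"
[5,6] N\(PP\S)  lex  "sent"
[4,6] N  <  k=5
[6,7] PP\N  lex  "plan"
[7,8] PP\PP  lex  "cat"
[6,8] PP\N  <B  k=7
[4,8] PP  <  k=6
[0,8] S  >  k=4

[0,8] S   >
  [0,4] S/PP   >B
    [0,2] S/PP   >
      [0,1] "a" : (S/PP)/N
      [1,2] "clearly" : N
    [2,4] PP/PP   >B
      [2,3] "every" : PP/NP
      [3,4] "the" : NP/PP
  [4,8] PP   <
    [4,6] N   <
      [4,5] "in" : PP\S
      [5,6] "sent" : N\(PP\S)
    [6,8] PP\N   <B
      [6,7] "plan" : PP\N
      [7,8] "cat" : PP\PP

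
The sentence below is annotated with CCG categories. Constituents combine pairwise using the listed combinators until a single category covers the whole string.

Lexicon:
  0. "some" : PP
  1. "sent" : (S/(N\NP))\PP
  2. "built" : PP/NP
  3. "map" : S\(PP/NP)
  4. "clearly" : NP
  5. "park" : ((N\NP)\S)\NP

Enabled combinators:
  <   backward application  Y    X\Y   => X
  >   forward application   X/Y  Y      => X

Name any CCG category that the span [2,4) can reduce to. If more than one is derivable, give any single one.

[0,6] S   >
  [0,2] S/(N\NP)   <
    [0,1] "some" : PP
    [1,2] "sent" : (S/(N\NP))\PP
  [2,6] N\NP   <
    [2,4] S   <
      [2,3] "built" : PP/NP
      [3,4] "map" : S\(PP/NP)
    [4,6] (N\NP)\S   <
      [4,5] "clearly" : NP
      [5,6] "park" : ((N\NP)\S)\NP

S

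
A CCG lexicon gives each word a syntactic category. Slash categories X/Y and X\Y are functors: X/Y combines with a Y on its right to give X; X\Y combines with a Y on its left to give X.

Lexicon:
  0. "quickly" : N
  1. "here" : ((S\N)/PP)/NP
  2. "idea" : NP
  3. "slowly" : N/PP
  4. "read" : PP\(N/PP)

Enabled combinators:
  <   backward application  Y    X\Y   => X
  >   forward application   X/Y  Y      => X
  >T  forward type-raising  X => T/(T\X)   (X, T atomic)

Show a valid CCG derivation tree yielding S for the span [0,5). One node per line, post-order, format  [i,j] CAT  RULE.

[0,1] N  lex  "quickly"
[0,1] S/(S\N)  >T
[1,2] ((S\N)/PP)/NP  lex  "here"
[2,3] NP  lex  "idea"
[1,3] (S\N)/PP  >  k=2
[3,4] N/PP  lex  "slowly"
[4,5] PP\(N/PP)  lex  "read"
[3,5] PP  <  k=4
[1,5] S\N  >  k=3
[0,5] S  >  k=1

[0,5] S   >
  [0,1] S/(S\N)   >T
    [0,1] "quickly" : N
  [1,5] S\N   >
    [1,3] (S\N)/PP   >
      [1,2] "here" : ((S\N)/PP)/NP
      [2,3] "idea" : NP
    [3,5] PP   <
      [3,4] "slowly" : N/PP
      [4,5] "read" : PP\(N/PP)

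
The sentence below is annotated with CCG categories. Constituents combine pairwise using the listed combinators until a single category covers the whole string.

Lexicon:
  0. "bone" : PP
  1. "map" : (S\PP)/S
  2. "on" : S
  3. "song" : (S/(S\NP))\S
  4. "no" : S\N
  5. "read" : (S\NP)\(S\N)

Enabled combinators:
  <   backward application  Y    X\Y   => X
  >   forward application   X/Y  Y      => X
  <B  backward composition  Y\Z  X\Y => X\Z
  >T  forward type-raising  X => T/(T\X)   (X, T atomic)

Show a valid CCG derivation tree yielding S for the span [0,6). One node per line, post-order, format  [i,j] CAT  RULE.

[0,1] PP  lex  "bone"
[1,2] (S\PP)/S  lex  "map"
[2,3] S  lex  "on"
[1,3] S\PP  >  k=2
[0,3] S  <  k=1
[3,4] (S/(S\NP))\S  lex  "song"
[0,4] S/(S\NP)  <  k=3
[4,5] S\N  lex  "no"
[5,6] (S\NP)\(S\N)  lex  "read"
[4,6] S\NP  <  k=5
[0,6] S  >  k=4

[0,6] S   >
  [0,4] S/(S\NP)   <
    [0,3] S   <
      [0,1] "bone" : PP
      [1,3] S\PP   >
        [1,2] "map" : (S\PP)/S
        [2,3] "on" : S
    [3,4] "song" : (S/(S\NP))\S
  [4,6] S\NP   <
    [4,5] "no" : S\N
    [5,6] "read" : (S\NP)\(S\N)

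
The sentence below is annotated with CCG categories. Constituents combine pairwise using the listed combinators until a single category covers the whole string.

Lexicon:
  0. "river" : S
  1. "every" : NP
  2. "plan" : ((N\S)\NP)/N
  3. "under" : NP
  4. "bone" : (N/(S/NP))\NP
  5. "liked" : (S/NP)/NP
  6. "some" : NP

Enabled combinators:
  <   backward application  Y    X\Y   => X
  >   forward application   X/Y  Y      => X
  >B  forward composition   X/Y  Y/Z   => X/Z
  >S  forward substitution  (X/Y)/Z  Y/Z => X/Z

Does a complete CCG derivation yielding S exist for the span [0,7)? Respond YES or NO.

NO

S NP ((N\S)\NP)/N NP (N/(S/NP))\NP (S/NP)/NP NP
CKY chart[0,7] = {N}; S ∉ chart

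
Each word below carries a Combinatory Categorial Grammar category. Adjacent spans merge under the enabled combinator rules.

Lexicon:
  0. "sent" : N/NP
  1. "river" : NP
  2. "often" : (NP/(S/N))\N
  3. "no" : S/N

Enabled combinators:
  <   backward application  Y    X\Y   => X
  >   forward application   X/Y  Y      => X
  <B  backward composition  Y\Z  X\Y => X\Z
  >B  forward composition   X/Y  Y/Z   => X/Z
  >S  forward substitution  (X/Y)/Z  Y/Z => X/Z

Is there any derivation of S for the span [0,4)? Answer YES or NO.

NO

N/NP NP (NP/(S/N))\N S/N
CKY chart[0,4] = {NP}; S ∉ chart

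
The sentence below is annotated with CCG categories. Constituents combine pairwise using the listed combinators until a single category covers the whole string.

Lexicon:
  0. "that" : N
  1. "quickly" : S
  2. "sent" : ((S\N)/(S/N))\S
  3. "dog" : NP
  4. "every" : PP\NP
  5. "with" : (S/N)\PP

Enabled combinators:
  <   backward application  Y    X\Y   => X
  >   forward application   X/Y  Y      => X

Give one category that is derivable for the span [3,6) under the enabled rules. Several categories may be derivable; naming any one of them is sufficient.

[0,6] S   <
  [0,1] "that" : N
  [1,6] S\N   >
    [1,3] (S\N)/(S/N)   <
      [1,2] "quickly" : S
      [2,3] "sent" : ((S\N)/(S/N))\S
    [3,6] S/N   <
      [3,5] PP   <
        [3,4] "dog" : NP
        [4,5] "every" : PP\NP
      [5,6] "with" : (S/N)\PP

S/N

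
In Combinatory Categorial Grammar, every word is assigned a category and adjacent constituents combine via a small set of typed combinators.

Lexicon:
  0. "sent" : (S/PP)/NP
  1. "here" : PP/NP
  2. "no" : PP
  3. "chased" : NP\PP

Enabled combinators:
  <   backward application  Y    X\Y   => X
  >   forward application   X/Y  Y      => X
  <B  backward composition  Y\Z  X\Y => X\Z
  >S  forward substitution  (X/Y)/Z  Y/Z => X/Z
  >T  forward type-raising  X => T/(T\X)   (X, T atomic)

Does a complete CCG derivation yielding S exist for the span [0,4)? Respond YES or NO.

YES

[0,4] S   >
  [0,2] S/NP   >S
    [0,1] "sent" : (S/PP)/NP
    [1,2] "here" : PP/NP
  [2,4] NP   >
    [2,3] NP/(NP\PP)   >T
      [2,3] "no" : PP
    [3,4] "chased" : NP\PP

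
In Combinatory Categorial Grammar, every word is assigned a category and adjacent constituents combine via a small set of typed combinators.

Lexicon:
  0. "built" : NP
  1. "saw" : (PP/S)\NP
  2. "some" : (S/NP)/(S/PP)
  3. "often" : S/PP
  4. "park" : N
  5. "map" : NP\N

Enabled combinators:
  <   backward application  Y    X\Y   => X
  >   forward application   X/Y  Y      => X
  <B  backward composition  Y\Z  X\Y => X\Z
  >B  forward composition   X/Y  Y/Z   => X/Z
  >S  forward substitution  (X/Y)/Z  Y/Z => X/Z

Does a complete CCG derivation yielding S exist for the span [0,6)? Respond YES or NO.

NP (PP/S)\NP (S/NP)/(S/PP) S/PP N NP\N
CKY chart[0,6] = {PP}; S ∉ chart

NO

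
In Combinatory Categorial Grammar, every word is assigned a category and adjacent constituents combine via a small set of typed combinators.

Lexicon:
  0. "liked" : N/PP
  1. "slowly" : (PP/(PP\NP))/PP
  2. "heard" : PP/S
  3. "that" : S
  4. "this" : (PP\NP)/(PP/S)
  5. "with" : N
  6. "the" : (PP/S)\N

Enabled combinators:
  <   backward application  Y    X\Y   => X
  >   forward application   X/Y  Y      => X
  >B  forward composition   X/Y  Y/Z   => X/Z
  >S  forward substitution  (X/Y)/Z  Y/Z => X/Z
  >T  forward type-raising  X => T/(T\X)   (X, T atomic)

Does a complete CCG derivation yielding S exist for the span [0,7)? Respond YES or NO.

NO

N/PP (PP/(PP\NP))/PP PP/S S (PP\NP)/(PP/S) N (PP/S)\N
CKY chart[0,7] = {N, N/(N\N), N/(PP\PP), NP/(NP\N), PP/(PP\N), S/(S\N)}; S ∉ chart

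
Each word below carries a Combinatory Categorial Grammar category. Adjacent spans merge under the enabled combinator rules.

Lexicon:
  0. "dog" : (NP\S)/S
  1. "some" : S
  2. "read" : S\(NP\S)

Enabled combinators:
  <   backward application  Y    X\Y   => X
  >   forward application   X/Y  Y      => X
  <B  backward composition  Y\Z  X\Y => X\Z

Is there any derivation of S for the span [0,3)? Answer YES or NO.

[0,3] S   <
  [0,2] NP\S   >
    [0,1] "dog" : (NP\S)/S
    [1,2] "some" : S
  [2,3] "read" : S\(NP\S)

YES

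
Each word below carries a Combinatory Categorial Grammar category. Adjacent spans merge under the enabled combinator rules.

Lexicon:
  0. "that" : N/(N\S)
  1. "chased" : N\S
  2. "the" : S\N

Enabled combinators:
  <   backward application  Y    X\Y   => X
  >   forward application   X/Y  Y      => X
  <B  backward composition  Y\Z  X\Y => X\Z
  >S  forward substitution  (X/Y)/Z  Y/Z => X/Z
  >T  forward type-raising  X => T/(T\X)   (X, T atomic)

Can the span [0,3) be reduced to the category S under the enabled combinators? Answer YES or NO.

[0,3] S   <
  [0,2] N   >
    [0,1] "that" : N/(N\S)
    [1,2] "chased" : N\S
  [2,3] "the" : S\N

YES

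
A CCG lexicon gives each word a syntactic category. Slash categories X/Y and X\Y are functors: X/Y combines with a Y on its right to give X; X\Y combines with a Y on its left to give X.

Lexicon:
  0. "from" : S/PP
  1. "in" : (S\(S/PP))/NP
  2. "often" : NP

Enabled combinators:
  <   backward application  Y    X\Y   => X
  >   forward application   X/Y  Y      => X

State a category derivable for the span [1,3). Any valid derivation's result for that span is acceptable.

[0,3] S   <
  [0,1] "from" : S/PP
  [1,3] S\(S/PP)   >
    [1,2] "in" : (S\(S/PP))/NP
    [2,3] "often" : NP

S\(S/PP)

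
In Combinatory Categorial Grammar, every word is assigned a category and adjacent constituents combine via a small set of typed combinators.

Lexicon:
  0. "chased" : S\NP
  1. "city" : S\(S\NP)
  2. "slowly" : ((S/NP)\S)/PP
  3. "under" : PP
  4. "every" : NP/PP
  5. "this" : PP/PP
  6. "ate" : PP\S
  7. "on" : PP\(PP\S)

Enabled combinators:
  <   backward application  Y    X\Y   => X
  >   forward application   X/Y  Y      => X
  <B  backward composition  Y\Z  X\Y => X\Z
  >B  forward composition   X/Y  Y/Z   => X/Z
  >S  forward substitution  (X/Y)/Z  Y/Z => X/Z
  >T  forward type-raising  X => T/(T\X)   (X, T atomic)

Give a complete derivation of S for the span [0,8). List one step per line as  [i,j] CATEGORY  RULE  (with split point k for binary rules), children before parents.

[0,8] S   >
  [0,6] S/PP   >B
    [0,5] S/PP   >B
      [0,4] S/NP   <
        [0,2] S   <
          [0,1] "chased" : S\NP
          [1,2] "city" : S\(S\NP)
        [2,4] (S/NP)\S   >
          [2,3] "slowly" : ((S/NP)\S)/PP
          [3,4] "under" : PP
      [4,5] "every" : NP/PP
    [5,6] "this" : PP/PP
  [6,8] PP   <
    [6,7] "ate" : PP\S
    [7,8] "on" : PP\(PP\S)

[0,1] S\NP  lex  "chased"
[1,2] S\(S\NP)  lex  "city"
[0,2] S  <  k=1
[2,3] ((S/NP)\S)/PP  lex  "slowly"
[3,4] PP  lex  "under"
[2,4] (S/NP)\S  >  k=3
[0,4] S/NP  <  k=2
[4,5] NP/PP  lex  "every"
[0,5] S/PP  >B  k=4
[5,6] PP/PP  lex  "this"
[0,6] S/PP  >B  k=5
[6,7] PP\S  lex  "ate"
[7,8] PP\(PP\S)  lex  "on"
[6,8] PP  <  k=7
[0,8] S  >  k=6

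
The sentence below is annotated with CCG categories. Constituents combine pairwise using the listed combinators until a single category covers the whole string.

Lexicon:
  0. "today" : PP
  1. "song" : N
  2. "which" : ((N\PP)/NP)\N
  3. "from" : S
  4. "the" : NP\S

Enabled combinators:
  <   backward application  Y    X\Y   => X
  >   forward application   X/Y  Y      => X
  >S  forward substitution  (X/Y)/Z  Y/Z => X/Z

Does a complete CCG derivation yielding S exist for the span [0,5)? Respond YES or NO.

NO

PP N ((N\PP)/NP)\N S NP\S
CKY chart[0,5] = {N}; S ∉ chart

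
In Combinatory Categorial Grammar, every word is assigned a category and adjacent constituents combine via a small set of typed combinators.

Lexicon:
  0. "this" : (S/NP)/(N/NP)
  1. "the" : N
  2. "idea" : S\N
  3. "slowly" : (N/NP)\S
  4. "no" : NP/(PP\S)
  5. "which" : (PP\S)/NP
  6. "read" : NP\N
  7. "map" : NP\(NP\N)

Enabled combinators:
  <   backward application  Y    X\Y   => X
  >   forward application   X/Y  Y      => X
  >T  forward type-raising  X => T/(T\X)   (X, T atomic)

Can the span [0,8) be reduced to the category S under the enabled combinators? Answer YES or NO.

[0,8] S   >
  [0,4] S/NP   >
    [0,1] "this" : (S/NP)/(N/NP)
    [1,4] N/NP   <
      [1,3] S   >
        [1,2] S/(S\N)   >T
          [1,2] "the" : N
        [2,3] "idea" : S\N
      [3,4] "slowly" : (N/NP)\S
  [4,8] NP   >
    [4,5] "no" : NP/(PP\S)
    [5,8] PP\S   >
      [5,6] "which" : (PP\S)/NP
      [6,8] NP   <
        [6,7] "read" : NP\N
        [7,8] "map" : NP\(NP\N)

YES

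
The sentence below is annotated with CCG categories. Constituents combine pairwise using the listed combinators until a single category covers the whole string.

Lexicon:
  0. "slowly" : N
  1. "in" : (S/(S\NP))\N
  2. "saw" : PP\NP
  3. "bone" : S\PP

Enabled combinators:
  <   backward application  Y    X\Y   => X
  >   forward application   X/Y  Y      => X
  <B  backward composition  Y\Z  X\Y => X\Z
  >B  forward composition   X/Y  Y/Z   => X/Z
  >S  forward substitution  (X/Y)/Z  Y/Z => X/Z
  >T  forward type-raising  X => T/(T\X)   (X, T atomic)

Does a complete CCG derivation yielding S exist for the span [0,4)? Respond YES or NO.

YES

[0,4] S   >
  [0,2] S/(S\NP)   <
    [0,1] "slowly" : N
    [1,2] "in" : (S/(S\NP))\N
  [2,4] S\NP   <B
    [2,3] "saw" : PP\NP
    [3,4] "bone" : S\PP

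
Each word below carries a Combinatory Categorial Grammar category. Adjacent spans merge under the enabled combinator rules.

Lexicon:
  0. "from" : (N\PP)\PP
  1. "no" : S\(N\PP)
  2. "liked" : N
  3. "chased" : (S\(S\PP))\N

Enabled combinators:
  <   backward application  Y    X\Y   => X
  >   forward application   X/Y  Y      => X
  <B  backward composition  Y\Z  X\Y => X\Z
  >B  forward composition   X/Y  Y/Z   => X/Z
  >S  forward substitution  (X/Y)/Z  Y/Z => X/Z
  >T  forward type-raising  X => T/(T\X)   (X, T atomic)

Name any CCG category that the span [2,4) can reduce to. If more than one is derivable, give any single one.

[0,4] S   <
  [0,2] S\PP   <B
    [0,1] "from" : (N\PP)\PP
    [1,2] "no" : S\(N\PP)
  [2,4] S\(S\PP)   <
    [2,3] "liked" : N
    [3,4] "chased" : (S\(S\PP))\N

S\(S\PP)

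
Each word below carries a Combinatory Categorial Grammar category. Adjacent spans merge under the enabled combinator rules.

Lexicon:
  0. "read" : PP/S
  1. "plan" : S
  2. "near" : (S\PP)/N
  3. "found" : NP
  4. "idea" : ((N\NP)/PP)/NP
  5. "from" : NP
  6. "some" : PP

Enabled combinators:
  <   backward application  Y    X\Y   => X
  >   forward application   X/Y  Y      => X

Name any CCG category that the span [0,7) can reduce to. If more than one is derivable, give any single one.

S

[0,7] S   <
  [0,2] PP   >
    [0,1] "read" : PP/S
    [1,2] "plan" : S
  [2,7] S\PP   >
    [2,3] "near" : (S\PP)/N
    [3,7] N   <
      [3,4] "found" : NP
      [4,7] N\NP   >
        [4,6] (N\NP)/PP   >
          [4,5] "idea" : ((N\NP)/PP)/NP
          [5,6] "from" : NP
        [6,7] "some" : PP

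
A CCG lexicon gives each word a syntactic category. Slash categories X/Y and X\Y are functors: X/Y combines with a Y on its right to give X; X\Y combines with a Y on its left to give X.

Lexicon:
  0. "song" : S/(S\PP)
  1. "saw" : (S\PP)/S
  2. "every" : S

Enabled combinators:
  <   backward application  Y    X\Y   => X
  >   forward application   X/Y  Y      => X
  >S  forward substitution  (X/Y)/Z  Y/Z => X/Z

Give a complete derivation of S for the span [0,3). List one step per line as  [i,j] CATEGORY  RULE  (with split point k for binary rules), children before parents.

[0,1] S/(S\PP)  lex  "song"
[1,2] (S\PP)/S  lex  "saw"
[2,3] S  lex  "every"
[1,3] S\PP  >  k=2
[0,3] S  >  k=1

[0,3] S   >
  [0,1] "song" : S/(S\PP)
  [1,3] S\PP   >
    [1,2] "saw" : (S\PP)/S
    [2,3] "every" : S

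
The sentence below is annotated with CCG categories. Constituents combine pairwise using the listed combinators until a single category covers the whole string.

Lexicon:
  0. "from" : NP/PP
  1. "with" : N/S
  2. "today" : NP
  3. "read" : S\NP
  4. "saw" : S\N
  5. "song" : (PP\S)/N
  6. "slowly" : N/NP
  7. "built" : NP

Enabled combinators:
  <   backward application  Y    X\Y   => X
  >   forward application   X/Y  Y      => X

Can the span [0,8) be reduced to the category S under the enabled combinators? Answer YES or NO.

NP/PP N/S NP S\NP S\N (PP\S)/N N/NP NP
CKY chart[0,8] = {NP}; S ∉ chart

NO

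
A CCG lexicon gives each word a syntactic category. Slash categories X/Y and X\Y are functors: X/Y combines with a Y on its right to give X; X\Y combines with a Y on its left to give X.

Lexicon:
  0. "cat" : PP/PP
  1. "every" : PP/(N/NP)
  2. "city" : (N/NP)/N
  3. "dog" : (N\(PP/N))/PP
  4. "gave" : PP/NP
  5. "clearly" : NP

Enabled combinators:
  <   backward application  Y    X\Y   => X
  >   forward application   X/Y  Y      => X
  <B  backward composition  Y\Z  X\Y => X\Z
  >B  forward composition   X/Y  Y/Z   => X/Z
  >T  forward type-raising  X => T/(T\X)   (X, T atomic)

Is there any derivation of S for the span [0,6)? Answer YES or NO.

NO

PP/PP PP/(N/NP) (N/NP)/N (N\(PP/N))/PP PP/NP NP
CKY chart[0,6] = {N, N/(N\N), NP/(NP\N), PP/(PP\N), S/(S\N)}; S ∉ chart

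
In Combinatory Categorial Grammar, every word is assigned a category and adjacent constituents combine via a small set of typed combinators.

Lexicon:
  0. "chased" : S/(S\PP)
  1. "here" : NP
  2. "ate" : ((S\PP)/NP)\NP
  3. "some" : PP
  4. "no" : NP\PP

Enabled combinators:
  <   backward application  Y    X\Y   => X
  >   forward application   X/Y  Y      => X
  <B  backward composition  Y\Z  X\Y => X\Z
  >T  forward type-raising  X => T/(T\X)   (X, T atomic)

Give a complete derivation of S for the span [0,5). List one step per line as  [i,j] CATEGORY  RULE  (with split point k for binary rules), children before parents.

[0,1] S/(S\PP)  lex  "chased"
[1,2] NP  lex  "here"
[2,3] ((S\PP)/NP)\NP  lex  "ate"
[1,3] (S\PP)/NP  <  k=2
[3,4] PP  lex  "some"
[3,4] NP/(NP\PP)  >T
[4,5] NP\PP  lex  "no"
[3,5] NP  >  k=4
[1,5] S\PP  >  k=3
[0,5] S  >  k=1

[0,5] S   >
  [0,1] "chased" : S/(S\PP)
  [1,5] S\PP   >
    [1,3] (S\PP)/NP   <
      [1,2] "here" : NP
      [2,3] "ate" : ((S\PP)/NP)\NP
    [3,5] NP   >
      [3,4] NP/(NP\PP)   >T
        [3,4] "some" : PP
      [4,5] "no" : NP\PP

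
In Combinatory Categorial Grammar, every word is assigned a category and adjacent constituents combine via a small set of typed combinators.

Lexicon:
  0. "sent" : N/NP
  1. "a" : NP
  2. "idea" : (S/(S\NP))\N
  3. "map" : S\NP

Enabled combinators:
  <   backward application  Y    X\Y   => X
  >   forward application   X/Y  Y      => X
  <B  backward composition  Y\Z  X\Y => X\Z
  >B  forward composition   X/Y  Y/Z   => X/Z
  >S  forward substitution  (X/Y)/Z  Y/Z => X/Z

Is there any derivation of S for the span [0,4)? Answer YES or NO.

[0,4] S   >
  [0,3] S/(S\NP)   <
    [0,2] N   >
      [0,1] "sent" : N/NP
      [1,2] "a" : NP
    [2,3] "idea" : (S/(S\NP))\N
  [3,4] "map" : S\NP

YES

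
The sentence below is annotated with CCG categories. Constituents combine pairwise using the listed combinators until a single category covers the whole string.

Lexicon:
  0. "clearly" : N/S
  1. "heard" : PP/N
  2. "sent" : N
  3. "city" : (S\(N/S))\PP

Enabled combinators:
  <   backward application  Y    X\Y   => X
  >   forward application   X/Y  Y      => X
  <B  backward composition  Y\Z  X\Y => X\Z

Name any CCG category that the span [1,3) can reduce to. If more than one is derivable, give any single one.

PP

[0,4] S   <
  [0,1] "clearly" : N/S
  [1,4] S\(N/S)   <
    [1,3] PP   >
      [1,2] "heard" : PP/N
      [2,3] "sent" : N
    [3,4] "city" : (S\(N/S))\PP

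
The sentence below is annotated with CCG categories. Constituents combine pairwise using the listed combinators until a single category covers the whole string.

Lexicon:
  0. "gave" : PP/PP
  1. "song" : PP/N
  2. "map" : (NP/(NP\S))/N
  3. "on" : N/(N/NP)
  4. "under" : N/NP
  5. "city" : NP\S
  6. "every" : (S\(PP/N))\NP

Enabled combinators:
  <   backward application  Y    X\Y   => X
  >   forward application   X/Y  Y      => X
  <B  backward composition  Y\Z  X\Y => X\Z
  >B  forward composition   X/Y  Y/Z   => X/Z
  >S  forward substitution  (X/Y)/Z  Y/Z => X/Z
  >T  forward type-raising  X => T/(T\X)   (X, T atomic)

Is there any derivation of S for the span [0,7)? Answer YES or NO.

YES

[0,7] S   <
  [0,2] PP/N   >B
    [0,1] "gave" : PP/PP
    [1,2] "song" : PP/N
  [2,7] S\(PP/N)   <
    [2,6] NP   >
      [2,5] NP/(NP\S)   >
        [2,3] "map" : (NP/(NP\S))/N
        [3,5] N   >
          [3,4] "on" : N/(N/NP)
          [4,5] "under" : N/NP
      [5,6] "city" : NP\S
    [6,7] "every" : (S\(PP/N))\NP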